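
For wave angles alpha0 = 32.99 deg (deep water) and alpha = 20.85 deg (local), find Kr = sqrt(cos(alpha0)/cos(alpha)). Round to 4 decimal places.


Kr = sqrt(cos(alpha0) / cos(alpha))
cos(32.99) = 0.838766
cos(20.85) = 0.934515
Kr = sqrt(0.838766 / 0.934515)
Kr = sqrt(0.897541)
Kr = 0.9474

0.9474


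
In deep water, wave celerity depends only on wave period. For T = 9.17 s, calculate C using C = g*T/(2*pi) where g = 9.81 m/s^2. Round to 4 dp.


We use the deep-water celerity formula:
C = g * T / (2 * pi)
C = 9.81 * 9.17 / (2 * 3.14159...)
C = 89.957700 / 6.283185
C = 14.3172 m/s

14.3172


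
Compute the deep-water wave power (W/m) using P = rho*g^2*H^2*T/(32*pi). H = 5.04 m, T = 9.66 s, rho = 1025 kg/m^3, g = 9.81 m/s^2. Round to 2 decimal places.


P = rho * g^2 * H^2 * T / (32 * pi)
P = 1025 * 9.81^2 * 5.04^2 * 9.66 / (32 * pi)
P = 1025 * 96.2361 * 25.4016 * 9.66 / 100.53096
P = 240768.81 W/m

240768.81


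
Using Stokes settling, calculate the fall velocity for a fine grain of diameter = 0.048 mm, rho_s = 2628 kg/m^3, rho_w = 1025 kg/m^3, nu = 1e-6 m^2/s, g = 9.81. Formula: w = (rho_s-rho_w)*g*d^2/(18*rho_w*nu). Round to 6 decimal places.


w = (rho_s - rho_w) * g * d^2 / (18 * rho_w * nu)
d = 0.048 mm = 0.000048 m
rho_s - rho_w = 2628 - 1025 = 1603
Numerator = 1603 * 9.81 * (0.000048)^2 = 0.000036231391
Denominator = 18 * 1025 * 1e-6 = 0.018450
w = 0.001964 m/s

0.001964


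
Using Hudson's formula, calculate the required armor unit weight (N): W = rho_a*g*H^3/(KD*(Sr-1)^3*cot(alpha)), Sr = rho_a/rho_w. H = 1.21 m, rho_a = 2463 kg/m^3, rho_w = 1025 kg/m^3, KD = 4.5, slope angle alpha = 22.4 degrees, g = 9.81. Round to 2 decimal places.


Sr = rho_a / rho_w = 2463 / 1025 = 2.402927
(Sr - 1) = 1.402927
(Sr - 1)^3 = 2.761246
cot(22.4) = 1 / tan(22.4) = 1 / 0.412170 = 2.426182
Numerator = 2463 * 9.81 * 1.21^3 = 42804.5100
Denominator = 4.5 * 2.761246 * 2.426182 = 30.146780
W = 42804.5100 / 30.146780
W = 1419.87 N

1419.87


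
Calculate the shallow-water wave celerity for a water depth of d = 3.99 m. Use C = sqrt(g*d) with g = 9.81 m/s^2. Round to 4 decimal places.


Using the shallow-water approximation:
C = sqrt(g * d) = sqrt(9.81 * 3.99)
C = sqrt(39.1419)
C = 6.2563 m/s

6.2563


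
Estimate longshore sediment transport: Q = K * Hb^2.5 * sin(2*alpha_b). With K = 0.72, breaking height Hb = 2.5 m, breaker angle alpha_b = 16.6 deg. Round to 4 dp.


Q = K * Hb^2.5 * sin(2 * alpha_b)
Hb^2.5 = 2.5^2.5 = 9.882118
sin(2 * 16.6) = sin(33.2) = 0.547563
Q = 0.72 * 9.882118 * 0.547563
Q = 3.8960 m^3/s

3.8960


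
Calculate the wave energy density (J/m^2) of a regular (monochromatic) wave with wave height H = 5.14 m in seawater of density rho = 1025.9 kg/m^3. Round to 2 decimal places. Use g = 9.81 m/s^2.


E = (1/8) * rho * g * H^2
E = (1/8) * 1025.9 * 9.81 * 5.14^2
E = 0.125 * 1025.9 * 9.81 * 26.4196
E = 33236.12 J/m^2

33236.12


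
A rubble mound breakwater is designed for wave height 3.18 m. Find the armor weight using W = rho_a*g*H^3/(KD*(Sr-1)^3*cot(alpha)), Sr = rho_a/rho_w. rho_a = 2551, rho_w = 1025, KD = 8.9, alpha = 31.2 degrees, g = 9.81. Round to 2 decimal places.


Sr = rho_a / rho_w = 2551 / 1025 = 2.488780
(Sr - 1) = 1.488780
(Sr - 1)^3 = 3.299833
cot(31.2) = 1 / tan(31.2) = 1 / 0.605622 = 1.651196
Numerator = 2551 * 9.81 * 3.18^3 = 804749.7046
Denominator = 8.9 * 3.299833 * 1.651196 = 48.493185
W = 804749.7046 / 48.493185
W = 16595.11 N

16595.11


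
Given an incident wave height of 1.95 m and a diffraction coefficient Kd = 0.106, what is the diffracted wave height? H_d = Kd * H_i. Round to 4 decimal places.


H_d = Kd * H_i
H_d = 0.106 * 1.95
H_d = 0.2067 m

0.2067


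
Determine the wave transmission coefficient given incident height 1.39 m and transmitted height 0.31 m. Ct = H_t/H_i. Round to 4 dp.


Ct = H_t / H_i
Ct = 0.31 / 1.39
Ct = 0.2230

0.2230


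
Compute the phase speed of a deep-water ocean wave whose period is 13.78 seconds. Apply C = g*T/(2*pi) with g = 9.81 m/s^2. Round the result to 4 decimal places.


We use the deep-water celerity formula:
C = g * T / (2 * pi)
C = 9.81 * 13.78 / (2 * 3.14159...)
C = 135.181800 / 6.283185
C = 21.5149 m/s

21.5149


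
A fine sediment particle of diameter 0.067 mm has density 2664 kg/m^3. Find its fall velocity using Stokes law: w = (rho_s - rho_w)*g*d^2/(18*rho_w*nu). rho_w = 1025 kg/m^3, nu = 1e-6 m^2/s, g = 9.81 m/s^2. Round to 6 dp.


w = (rho_s - rho_w) * g * d^2 / (18 * rho_w * nu)
d = 0.067 mm = 0.000067 m
rho_s - rho_w = 2664 - 1025 = 1639
Numerator = 1639 * 9.81 * (0.000067)^2 = 0.000072176791
Denominator = 18 * 1025 * 1e-6 = 0.018450
w = 0.003912 m/s

0.003912


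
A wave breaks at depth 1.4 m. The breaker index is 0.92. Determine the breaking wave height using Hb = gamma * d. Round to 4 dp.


Hb = gamma * d
Hb = 0.92 * 1.4
Hb = 1.2880 m

1.2880


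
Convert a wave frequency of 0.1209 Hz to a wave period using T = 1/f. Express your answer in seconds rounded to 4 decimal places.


T = 1 / f
T = 1 / 0.1209
T = 8.2713 s

8.2713


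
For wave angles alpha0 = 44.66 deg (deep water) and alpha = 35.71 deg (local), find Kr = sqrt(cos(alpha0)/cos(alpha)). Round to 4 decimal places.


Kr = sqrt(cos(alpha0) / cos(alpha))
cos(44.66) = 0.711290
cos(35.71) = 0.811982
Kr = sqrt(0.711290 / 0.811982)
Kr = sqrt(0.875993)
Kr = 0.9359

0.9359


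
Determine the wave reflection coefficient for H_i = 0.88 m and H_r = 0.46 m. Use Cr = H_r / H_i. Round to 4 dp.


Cr = H_r / H_i
Cr = 0.46 / 0.88
Cr = 0.5227

0.5227


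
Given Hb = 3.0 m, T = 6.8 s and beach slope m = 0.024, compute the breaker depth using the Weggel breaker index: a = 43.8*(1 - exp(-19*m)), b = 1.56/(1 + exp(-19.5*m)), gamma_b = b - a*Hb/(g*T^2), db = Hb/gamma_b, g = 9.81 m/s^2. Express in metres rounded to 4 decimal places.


a = 43.8 * (1 - exp(-19 * m))
exp(-19 * 0.024) = exp(-0.4560) = 0.633814
a = 43.8 * (1 - 0.633814) = 16.038954
b = 1.56 / (1 + exp(-19.5 * m))
exp(-19.5 * 0.024) = exp(-0.4680) = 0.626254
b = 1.56 / (1 + 0.626254) = 0.959260
Hb / (g * T^2) = 3.0 / (9.81 * 6.8^2) = 3.0 / 453.6144 = 0.00661355
gamma_b = b - a * Hb/(g*T^2) = 0.959260 - 16.038954 * 0.00661355 = 0.853186
db = Hb / gamma_b = 3.0 / 0.853186
db = 3.5162 m

3.5162


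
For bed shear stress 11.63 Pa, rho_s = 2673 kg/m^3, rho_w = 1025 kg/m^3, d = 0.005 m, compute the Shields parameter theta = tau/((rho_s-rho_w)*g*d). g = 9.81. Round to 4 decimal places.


theta = tau / ((rho_s - rho_w) * g * d)
rho_s - rho_w = 2673 - 1025 = 1648
Denominator = 1648 * 9.81 * 0.005 = 80.834400
theta = 11.63 / 80.834400
theta = 0.1439

0.1439


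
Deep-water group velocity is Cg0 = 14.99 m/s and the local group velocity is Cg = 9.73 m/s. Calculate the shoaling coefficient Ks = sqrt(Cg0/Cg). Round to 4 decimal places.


Ks = sqrt(Cg0 / Cg)
Ks = sqrt(14.99 / 9.73)
Ks = sqrt(1.5406)
Ks = 1.2412

1.2412


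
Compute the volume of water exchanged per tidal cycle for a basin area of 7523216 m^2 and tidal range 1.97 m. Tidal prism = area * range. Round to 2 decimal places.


Tidal prism = Area * Tidal range
P = 7523216 * 1.97
P = 14820735.52 m^3

14820735.52


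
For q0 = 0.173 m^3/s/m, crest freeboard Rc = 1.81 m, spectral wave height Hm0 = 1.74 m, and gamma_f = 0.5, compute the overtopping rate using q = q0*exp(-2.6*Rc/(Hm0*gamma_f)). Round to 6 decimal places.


q = q0 * exp(-2.6 * Rc / (Hm0 * gamma_f))
Exponent = -2.6 * 1.81 / (1.74 * 0.5)
= -2.6 * 1.81 / 0.8700
= -5.409195
exp(-5.409195) = 0.004475
q = 0.173 * 0.004475
q = 0.000774 m^3/s/m

0.000774


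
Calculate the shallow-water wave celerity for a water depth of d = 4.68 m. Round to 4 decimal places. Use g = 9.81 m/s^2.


Using the shallow-water approximation:
C = sqrt(g * d) = sqrt(9.81 * 4.68)
C = sqrt(45.9108)
C = 6.7758 m/s

6.7758


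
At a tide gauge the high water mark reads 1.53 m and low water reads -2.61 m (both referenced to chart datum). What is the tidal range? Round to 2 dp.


Tidal range = High water - Low water
Tidal range = 1.53 - (-2.61)
Tidal range = 4.14 m

4.14


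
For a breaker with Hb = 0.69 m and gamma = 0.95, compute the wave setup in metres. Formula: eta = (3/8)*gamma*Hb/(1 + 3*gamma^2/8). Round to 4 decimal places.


eta = (3/8) * gamma * Hb / (1 + 3*gamma^2/8)
Numerator = (3/8) * 0.95 * 0.69 = 0.245812
Denominator = 1 + 3*0.95^2/8 = 1 + 0.338438 = 1.338438
eta = 0.245812 / 1.338438
eta = 0.1837 m

0.1837


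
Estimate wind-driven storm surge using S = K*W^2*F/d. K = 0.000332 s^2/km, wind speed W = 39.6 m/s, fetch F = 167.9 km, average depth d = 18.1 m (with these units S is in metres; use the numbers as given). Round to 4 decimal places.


S = K * W^2 * F / d
W^2 = 39.6^2 = 1568.16
S = 0.000332 * 1568.16 * 167.9 / 18.1
Numerator = 0.000332 * 1568.16 * 167.9 = 87.413629
S = 87.413629 / 18.1 = 4.8295 m

4.8295


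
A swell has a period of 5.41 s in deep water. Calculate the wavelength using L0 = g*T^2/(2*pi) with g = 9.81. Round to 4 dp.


L0 = g * T^2 / (2 * pi)
L0 = 9.81 * 5.41^2 / (2 * pi)
L0 = 9.81 * 29.2681 / 6.28319
L0 = 287.1201 / 6.28319
L0 = 45.6966 m

45.6966


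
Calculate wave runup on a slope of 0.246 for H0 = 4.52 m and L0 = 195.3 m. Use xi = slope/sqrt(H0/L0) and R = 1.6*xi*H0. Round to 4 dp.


xi = slope / sqrt(H0/L0)
H0/L0 = 4.52/195.3 = 0.023144
sqrt(0.023144) = 0.152131
xi = 0.246 / 0.152131 = 1.617026
R = 1.6 * xi * H0 = 1.6 * 1.617026 * 4.52
R = 11.6943 m

11.6943


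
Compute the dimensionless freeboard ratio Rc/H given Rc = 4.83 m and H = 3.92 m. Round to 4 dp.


Relative freeboard = Rc / H
= 4.83 / 3.92
= 1.2321

1.2321


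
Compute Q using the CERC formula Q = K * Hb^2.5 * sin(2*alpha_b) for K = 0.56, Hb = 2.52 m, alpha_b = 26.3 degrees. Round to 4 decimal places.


Q = K * Hb^2.5 * sin(2 * alpha_b)
Hb^2.5 = 2.52^2.5 = 10.080947
sin(2 * 26.3) = sin(52.6) = 0.794415
Q = 0.56 * 10.080947 * 0.794415
Q = 4.4847 m^3/s

4.4847


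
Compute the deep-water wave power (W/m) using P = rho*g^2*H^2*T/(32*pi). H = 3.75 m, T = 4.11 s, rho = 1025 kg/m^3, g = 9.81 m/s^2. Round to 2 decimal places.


P = rho * g^2 * H^2 * T / (32 * pi)
P = 1025 * 9.81^2 * 3.75^2 * 4.11 / (32 * pi)
P = 1025 * 96.2361 * 14.0625 * 4.11 / 100.53096
P = 56710.88 W/m

56710.88


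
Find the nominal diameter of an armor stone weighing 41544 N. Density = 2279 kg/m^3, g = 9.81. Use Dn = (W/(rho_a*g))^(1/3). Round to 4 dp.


V = W / (rho_a * g)
V = 41544 / (2279 * 9.81)
V = 41544 / 22356.99
V = 1.858211 m^3
Dn = V^(1/3) = 1.858211^(1/3)
Dn = 1.2294 m

1.2294


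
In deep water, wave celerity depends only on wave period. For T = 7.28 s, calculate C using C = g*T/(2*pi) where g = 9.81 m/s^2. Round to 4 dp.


We use the deep-water celerity formula:
C = g * T / (2 * pi)
C = 9.81 * 7.28 / (2 * 3.14159...)
C = 71.416800 / 6.283185
C = 11.3663 m/s

11.3663


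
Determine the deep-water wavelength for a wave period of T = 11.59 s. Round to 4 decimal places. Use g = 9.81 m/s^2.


L0 = g * T^2 / (2 * pi)
L0 = 9.81 * 11.59^2 / (2 * pi)
L0 = 9.81 * 134.3281 / 6.28319
L0 = 1317.7587 / 6.28319
L0 = 209.7278 m

209.7278


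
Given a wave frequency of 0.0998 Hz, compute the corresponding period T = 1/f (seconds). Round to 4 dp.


T = 1 / f
T = 1 / 0.0998
T = 10.0200 s

10.0200


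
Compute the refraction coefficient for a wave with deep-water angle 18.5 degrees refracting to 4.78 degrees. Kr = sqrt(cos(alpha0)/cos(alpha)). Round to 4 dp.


Kr = sqrt(cos(alpha0) / cos(alpha))
cos(18.5) = 0.948324
cos(4.78) = 0.996522
Kr = sqrt(0.948324 / 0.996522)
Kr = sqrt(0.951633)
Kr = 0.9755

0.9755


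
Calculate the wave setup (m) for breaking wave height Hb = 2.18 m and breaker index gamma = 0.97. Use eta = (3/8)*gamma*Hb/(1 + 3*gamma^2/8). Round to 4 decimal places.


eta = (3/8) * gamma * Hb / (1 + 3*gamma^2/8)
Numerator = (3/8) * 0.97 * 2.18 = 0.792975
Denominator = 1 + 3*0.97^2/8 = 1 + 0.352838 = 1.352838
eta = 0.792975 / 1.352838
eta = 0.5862 m

0.5862


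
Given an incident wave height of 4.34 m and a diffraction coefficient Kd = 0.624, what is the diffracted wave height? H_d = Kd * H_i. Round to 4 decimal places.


H_d = Kd * H_i
H_d = 0.624 * 4.34
H_d = 2.7082 m

2.7082


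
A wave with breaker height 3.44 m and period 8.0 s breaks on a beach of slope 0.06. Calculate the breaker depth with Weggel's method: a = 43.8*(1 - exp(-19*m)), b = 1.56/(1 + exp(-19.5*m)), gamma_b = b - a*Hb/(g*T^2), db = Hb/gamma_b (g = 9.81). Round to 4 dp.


a = 43.8 * (1 - exp(-19 * m))
exp(-19 * 0.06) = exp(-1.1400) = 0.319819
a = 43.8 * (1 - 0.319819) = 29.791927
b = 1.56 / (1 + exp(-19.5 * m))
exp(-19.5 * 0.06) = exp(-1.1700) = 0.310367
b = 1.56 / (1 + 0.310367) = 1.190506
Hb / (g * T^2) = 3.44 / (9.81 * 8.0^2) = 3.44 / 627.8400 = 0.00547910
gamma_b = b - a * Hb/(g*T^2) = 1.190506 - 29.791927 * 0.00547910 = 1.027273
db = Hb / gamma_b = 3.44 / 1.027273
db = 3.3487 m

3.3487


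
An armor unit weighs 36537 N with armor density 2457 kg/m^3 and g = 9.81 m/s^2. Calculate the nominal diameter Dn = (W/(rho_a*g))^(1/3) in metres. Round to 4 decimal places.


V = W / (rho_a * g)
V = 36537 / (2457 * 9.81)
V = 36537 / 24103.17
V = 1.515859 m^3
Dn = V^(1/3) = 1.515859^(1/3)
Dn = 1.1487 m

1.1487


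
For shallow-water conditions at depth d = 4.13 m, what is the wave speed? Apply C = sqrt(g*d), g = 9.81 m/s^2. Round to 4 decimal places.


Using the shallow-water approximation:
C = sqrt(g * d) = sqrt(9.81 * 4.13)
C = sqrt(40.5153)
C = 6.3652 m/s

6.3652


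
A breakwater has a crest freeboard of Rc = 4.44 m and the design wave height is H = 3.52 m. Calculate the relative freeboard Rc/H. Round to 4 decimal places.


Relative freeboard = Rc / H
= 4.44 / 3.52
= 1.2614

1.2614


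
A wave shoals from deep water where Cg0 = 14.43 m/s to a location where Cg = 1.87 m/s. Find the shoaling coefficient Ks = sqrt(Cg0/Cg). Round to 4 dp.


Ks = sqrt(Cg0 / Cg)
Ks = sqrt(14.43 / 1.87)
Ks = sqrt(7.7166)
Ks = 2.7779

2.7779


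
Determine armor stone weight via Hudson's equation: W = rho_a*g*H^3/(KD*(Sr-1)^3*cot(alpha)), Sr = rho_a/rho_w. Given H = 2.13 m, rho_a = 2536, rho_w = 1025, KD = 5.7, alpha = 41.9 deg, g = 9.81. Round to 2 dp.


Sr = rho_a / rho_w = 2536 / 1025 = 2.474146
(Sr - 1) = 1.474146
(Sr - 1)^3 = 3.203478
cot(41.9) = 1 / tan(41.9) = 1 / 0.897249 = 1.114518
Numerator = 2536 * 9.81 * 2.13^3 = 240412.5123
Denominator = 5.7 * 3.203478 * 1.114518 = 20.350909
W = 240412.5123 / 20.350909
W = 11813.35 N

11813.35


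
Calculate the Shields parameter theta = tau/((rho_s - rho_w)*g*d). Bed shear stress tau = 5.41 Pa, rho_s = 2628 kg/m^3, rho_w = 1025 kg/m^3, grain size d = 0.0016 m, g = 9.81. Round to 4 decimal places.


theta = tau / ((rho_s - rho_w) * g * d)
rho_s - rho_w = 2628 - 1025 = 1603
Denominator = 1603 * 9.81 * 0.0016 = 25.160688
theta = 5.41 / 25.160688
theta = 0.2150

0.2150


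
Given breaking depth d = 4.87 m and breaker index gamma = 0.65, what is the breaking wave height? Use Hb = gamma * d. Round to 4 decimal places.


Hb = gamma * d
Hb = 0.65 * 4.87
Hb = 3.1655 m

3.1655


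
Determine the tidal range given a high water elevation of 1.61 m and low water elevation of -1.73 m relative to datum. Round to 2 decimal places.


Tidal range = High water - Low water
Tidal range = 1.61 - (-1.73)
Tidal range = 3.34 m

3.34


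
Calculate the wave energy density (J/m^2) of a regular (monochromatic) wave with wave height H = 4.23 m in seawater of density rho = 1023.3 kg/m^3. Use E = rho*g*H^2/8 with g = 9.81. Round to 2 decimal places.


E = (1/8) * rho * g * H^2
E = (1/8) * 1023.3 * 9.81 * 4.23^2
E = 0.125 * 1023.3 * 9.81 * 17.8929
E = 22452.40 J/m^2

22452.40


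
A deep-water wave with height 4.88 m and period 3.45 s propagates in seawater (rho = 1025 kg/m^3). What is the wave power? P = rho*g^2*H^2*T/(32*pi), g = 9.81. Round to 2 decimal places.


P = rho * g^2 * H^2 * T / (32 * pi)
P = 1025 * 9.81^2 * 4.88^2 * 3.45 / (32 * pi)
P = 1025 * 96.2361 * 23.8144 * 3.45 / 100.53096
P = 80615.91 W/m

80615.91


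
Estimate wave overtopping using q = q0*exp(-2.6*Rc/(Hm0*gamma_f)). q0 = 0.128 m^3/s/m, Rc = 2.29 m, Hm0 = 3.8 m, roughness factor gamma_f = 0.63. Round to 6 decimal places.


q = q0 * exp(-2.6 * Rc / (Hm0 * gamma_f))
Exponent = -2.6 * 2.29 / (3.8 * 0.63)
= -2.6 * 2.29 / 2.3940
= -2.487051
exp(-2.487051) = 0.083155
q = 0.128 * 0.083155
q = 0.010644 m^3/s/m

0.010644


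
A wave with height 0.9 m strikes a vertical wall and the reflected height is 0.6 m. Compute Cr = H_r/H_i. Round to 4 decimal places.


Cr = H_r / H_i
Cr = 0.6 / 0.9
Cr = 0.6667

0.6667


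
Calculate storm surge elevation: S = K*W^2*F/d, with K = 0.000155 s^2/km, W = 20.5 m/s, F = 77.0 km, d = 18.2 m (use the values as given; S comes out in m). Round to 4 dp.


S = K * W^2 * F / d
W^2 = 20.5^2 = 420.25
S = 0.000155 * 420.25 * 77.0 / 18.2
Numerator = 0.000155 * 420.25 * 77.0 = 5.015684
S = 5.015684 / 18.2 = 0.2756 m

0.2756


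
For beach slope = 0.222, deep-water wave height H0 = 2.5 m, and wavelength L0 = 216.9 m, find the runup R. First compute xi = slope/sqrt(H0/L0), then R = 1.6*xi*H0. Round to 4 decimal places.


xi = slope / sqrt(H0/L0)
H0/L0 = 2.5/216.9 = 0.011526
sqrt(0.011526) = 0.107359
xi = 0.222 / 0.107359 = 2.067820
R = 1.6 * xi * H0 = 1.6 * 2.067820 * 2.5
R = 8.2713 m

8.2713


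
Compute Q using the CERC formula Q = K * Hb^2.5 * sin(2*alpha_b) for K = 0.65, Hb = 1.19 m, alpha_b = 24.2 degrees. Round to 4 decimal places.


Q = K * Hb^2.5 * sin(2 * alpha_b)
Hb^2.5 = 1.19^2.5 = 1.544783
sin(2 * 24.2) = sin(48.4) = 0.747798
Q = 0.65 * 1.544783 * 0.747798
Q = 0.7509 m^3/s

0.7509


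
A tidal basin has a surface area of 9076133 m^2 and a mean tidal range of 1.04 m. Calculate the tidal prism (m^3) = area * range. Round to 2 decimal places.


Tidal prism = Area * Tidal range
P = 9076133 * 1.04
P = 9439178.32 m^3

9439178.32


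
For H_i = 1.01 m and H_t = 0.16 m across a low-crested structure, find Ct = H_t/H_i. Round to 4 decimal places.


Ct = H_t / H_i
Ct = 0.16 / 1.01
Ct = 0.1584

0.1584


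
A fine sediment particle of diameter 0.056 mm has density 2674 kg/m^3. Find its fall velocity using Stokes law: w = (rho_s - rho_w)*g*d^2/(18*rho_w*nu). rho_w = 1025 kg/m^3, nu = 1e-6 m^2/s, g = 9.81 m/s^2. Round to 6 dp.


w = (rho_s - rho_w) * g * d^2 / (18 * rho_w * nu)
d = 0.056 mm = 0.000056 m
rho_s - rho_w = 2674 - 1025 = 1649
Numerator = 1649 * 9.81 * (0.000056)^2 = 0.000050730100
Denominator = 18 * 1025 * 1e-6 = 0.018450
w = 0.002750 m/s

0.002750


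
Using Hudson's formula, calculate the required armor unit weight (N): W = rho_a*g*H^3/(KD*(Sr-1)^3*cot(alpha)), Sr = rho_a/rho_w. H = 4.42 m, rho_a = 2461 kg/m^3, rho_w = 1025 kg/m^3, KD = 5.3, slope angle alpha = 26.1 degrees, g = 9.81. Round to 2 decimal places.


Sr = rho_a / rho_w = 2461 / 1025 = 2.400976
(Sr - 1) = 1.400976
(Sr - 1)^3 = 2.749741
cot(26.1) = 1 / tan(26.1) = 1 / 0.489895 = 2.041254
Numerator = 2461 * 9.81 * 4.42^3 = 2084718.5420
Denominator = 5.3 * 2.749741 * 2.041254 = 29.748470
W = 2084718.5420 / 29.748470
W = 70078.18 N

70078.18


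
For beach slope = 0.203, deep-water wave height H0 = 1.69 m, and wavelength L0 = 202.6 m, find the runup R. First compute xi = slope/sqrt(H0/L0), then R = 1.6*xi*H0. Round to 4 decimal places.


xi = slope / sqrt(H0/L0)
H0/L0 = 1.69/202.6 = 0.008342
sqrt(0.008342) = 0.091332
xi = 0.203 / 0.091332 = 2.222657
R = 1.6 * xi * H0 = 1.6 * 2.222657 * 1.69
R = 6.0101 m

6.0101


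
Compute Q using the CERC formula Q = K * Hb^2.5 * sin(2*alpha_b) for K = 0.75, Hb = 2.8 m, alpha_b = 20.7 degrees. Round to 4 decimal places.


Q = K * Hb^2.5 * sin(2 * alpha_b)
Hb^2.5 = 2.8^2.5 = 13.118829
sin(2 * 20.7) = sin(41.4) = 0.661312
Q = 0.75 * 13.118829 * 0.661312
Q = 6.5067 m^3/s

6.5067


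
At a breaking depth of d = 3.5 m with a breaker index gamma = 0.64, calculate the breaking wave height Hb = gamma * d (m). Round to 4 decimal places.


Hb = gamma * d
Hb = 0.64 * 3.5
Hb = 2.2400 m

2.2400


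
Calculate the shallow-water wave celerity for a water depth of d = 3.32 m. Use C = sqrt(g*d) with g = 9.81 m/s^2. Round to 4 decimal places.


Using the shallow-water approximation:
C = sqrt(g * d) = sqrt(9.81 * 3.32)
C = sqrt(32.5692)
C = 5.7069 m/s

5.7069


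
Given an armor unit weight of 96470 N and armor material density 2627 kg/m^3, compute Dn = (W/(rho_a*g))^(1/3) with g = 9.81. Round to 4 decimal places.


V = W / (rho_a * g)
V = 96470 / (2627 * 9.81)
V = 96470 / 25770.87
V = 3.743374 m^3
Dn = V^(1/3) = 3.743374^(1/3)
Dn = 1.5527 m

1.5527


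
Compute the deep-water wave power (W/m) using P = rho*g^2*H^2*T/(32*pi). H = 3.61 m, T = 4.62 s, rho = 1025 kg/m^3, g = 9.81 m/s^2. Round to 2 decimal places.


P = rho * g^2 * H^2 * T / (32 * pi)
P = 1025 * 9.81^2 * 3.61^2 * 4.62 / (32 * pi)
P = 1025 * 96.2361 * 13.0321 * 4.62 / 100.53096
P = 59077.00 W/m

59077.00


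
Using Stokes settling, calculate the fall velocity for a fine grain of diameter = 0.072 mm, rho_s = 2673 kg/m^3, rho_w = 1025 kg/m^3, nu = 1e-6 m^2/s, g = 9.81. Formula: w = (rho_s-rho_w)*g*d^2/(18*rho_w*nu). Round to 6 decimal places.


w = (rho_s - rho_w) * g * d^2 / (18 * rho_w * nu)
d = 0.072 mm = 0.000072 m
rho_s - rho_w = 2673 - 1025 = 1648
Numerator = 1648 * 9.81 * (0.000072)^2 = 0.000083809106
Denominator = 18 * 1025 * 1e-6 = 0.018450
w = 0.004542 m/s

0.004542


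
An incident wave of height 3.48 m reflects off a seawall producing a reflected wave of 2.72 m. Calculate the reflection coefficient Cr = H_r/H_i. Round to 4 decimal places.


Cr = H_r / H_i
Cr = 2.72 / 3.48
Cr = 0.7816

0.7816


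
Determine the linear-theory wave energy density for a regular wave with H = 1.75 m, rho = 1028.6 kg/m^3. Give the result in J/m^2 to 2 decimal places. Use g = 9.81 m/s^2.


E = (1/8) * rho * g * H^2
E = (1/8) * 1028.6 * 9.81 * 1.75^2
E = 0.125 * 1028.6 * 9.81 * 3.0625
E = 3862.79 J/m^2

3862.79


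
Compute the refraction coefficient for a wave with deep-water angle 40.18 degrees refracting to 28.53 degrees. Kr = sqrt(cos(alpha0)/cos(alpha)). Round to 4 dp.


Kr = sqrt(cos(alpha0) / cos(alpha))
cos(40.18) = 0.764021
cos(28.53) = 0.878567
Kr = sqrt(0.764021 / 0.878567)
Kr = sqrt(0.869622)
Kr = 0.9325

0.9325


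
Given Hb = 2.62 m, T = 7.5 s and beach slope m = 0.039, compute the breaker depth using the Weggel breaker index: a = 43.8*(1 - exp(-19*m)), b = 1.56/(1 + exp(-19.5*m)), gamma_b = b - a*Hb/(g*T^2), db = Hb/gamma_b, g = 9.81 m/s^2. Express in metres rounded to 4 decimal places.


a = 43.8 * (1 - exp(-19 * m))
exp(-19 * 0.039) = exp(-0.7410) = 0.476637
a = 43.8 * (1 - 0.476637) = 22.923298
b = 1.56 / (1 + exp(-19.5 * m))
exp(-19.5 * 0.039) = exp(-0.7605) = 0.467433
b = 1.56 / (1 + 0.467433) = 1.063081
Hb / (g * T^2) = 2.62 / (9.81 * 7.5^2) = 2.62 / 551.8125 = 0.00474799
gamma_b = b - a * Hb/(g*T^2) = 1.063081 - 22.923298 * 0.00474799 = 0.954242
db = Hb / gamma_b = 2.62 / 0.954242
db = 2.7456 m

2.7456


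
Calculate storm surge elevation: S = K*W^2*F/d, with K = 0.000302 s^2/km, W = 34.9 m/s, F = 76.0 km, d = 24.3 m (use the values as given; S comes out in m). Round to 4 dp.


S = K * W^2 * F / d
W^2 = 34.9^2 = 1218.01
S = 0.000302 * 1218.01 * 76.0 / 24.3
Numerator = 0.000302 * 1218.01 * 76.0 = 27.955766
S = 27.955766 / 24.3 = 1.1504 m

1.1504


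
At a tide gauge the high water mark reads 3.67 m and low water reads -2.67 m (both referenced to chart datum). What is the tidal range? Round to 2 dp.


Tidal range = High water - Low water
Tidal range = 3.67 - (-2.67)
Tidal range = 6.34 m

6.34


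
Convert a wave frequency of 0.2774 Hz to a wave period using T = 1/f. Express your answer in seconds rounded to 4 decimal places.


T = 1 / f
T = 1 / 0.2774
T = 3.6049 s

3.6049


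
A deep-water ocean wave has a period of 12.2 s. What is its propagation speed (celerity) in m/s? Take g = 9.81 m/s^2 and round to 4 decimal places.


We use the deep-water celerity formula:
C = g * T / (2 * pi)
C = 9.81 * 12.2 / (2 * 3.14159...)
C = 119.682000 / 6.283185
C = 19.0480 m/s

19.0480


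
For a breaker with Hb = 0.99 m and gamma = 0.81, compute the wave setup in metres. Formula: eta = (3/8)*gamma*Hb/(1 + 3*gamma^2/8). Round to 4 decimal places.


eta = (3/8) * gamma * Hb / (1 + 3*gamma^2/8)
Numerator = (3/8) * 0.81 * 0.99 = 0.300712
Denominator = 1 + 3*0.81^2/8 = 1 + 0.246038 = 1.246038
eta = 0.300712 / 1.246038
eta = 0.2413 m

0.2413


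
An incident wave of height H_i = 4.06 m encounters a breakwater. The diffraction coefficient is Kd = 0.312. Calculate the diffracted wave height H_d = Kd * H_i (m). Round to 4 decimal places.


H_d = Kd * H_i
H_d = 0.312 * 4.06
H_d = 1.2667 m

1.2667


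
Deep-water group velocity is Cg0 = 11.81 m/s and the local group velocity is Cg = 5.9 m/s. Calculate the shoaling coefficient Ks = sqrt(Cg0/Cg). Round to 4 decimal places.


Ks = sqrt(Cg0 / Cg)
Ks = sqrt(11.81 / 5.9)
Ks = sqrt(2.0017)
Ks = 1.4148

1.4148


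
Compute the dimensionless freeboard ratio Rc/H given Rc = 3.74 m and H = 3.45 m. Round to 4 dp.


Relative freeboard = Rc / H
= 3.74 / 3.45
= 1.0841

1.0841


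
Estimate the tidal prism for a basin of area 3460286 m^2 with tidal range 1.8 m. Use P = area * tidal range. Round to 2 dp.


Tidal prism = Area * Tidal range
P = 3460286 * 1.8
P = 6228514.80 m^3

6228514.80


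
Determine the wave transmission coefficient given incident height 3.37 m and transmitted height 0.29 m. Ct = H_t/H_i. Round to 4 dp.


Ct = H_t / H_i
Ct = 0.29 / 3.37
Ct = 0.0861

0.0861


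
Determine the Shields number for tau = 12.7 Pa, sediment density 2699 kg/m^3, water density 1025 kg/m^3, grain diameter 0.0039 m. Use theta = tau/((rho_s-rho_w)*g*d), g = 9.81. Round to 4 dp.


theta = tau / ((rho_s - rho_w) * g * d)
rho_s - rho_w = 2699 - 1025 = 1674
Denominator = 1674 * 9.81 * 0.0039 = 64.045566
theta = 12.7 / 64.045566
theta = 0.1983

0.1983


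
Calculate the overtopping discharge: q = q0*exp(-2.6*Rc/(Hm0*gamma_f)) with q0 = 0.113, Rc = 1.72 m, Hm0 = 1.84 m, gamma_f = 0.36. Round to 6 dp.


q = q0 * exp(-2.6 * Rc / (Hm0 * gamma_f))
Exponent = -2.6 * 1.72 / (1.84 * 0.36)
= -2.6 * 1.72 / 0.6624
= -6.751208
exp(-6.751208) = 0.001169
q = 0.113 * 0.001169
q = 0.000132 m^3/s/m

0.000132


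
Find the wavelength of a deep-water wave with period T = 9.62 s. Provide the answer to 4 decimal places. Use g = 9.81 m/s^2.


L0 = g * T^2 / (2 * pi)
L0 = 9.81 * 9.62^2 / (2 * pi)
L0 = 9.81 * 92.5444 / 6.28319
L0 = 907.8606 / 6.28319
L0 = 144.4905 m

144.4905


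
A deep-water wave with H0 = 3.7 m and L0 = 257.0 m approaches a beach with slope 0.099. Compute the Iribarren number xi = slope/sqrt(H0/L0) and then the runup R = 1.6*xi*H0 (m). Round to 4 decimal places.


xi = slope / sqrt(H0/L0)
H0/L0 = 3.7/257.0 = 0.014397
sqrt(0.014397) = 0.119987
xi = 0.099 / 0.119987 = 0.825089
R = 1.6 * xi * H0 = 1.6 * 0.825089 * 3.7
R = 4.8845 m

4.8845


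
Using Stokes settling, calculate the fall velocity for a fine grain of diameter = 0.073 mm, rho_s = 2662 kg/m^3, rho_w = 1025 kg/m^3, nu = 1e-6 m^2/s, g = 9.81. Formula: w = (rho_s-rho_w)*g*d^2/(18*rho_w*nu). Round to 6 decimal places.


w = (rho_s - rho_w) * g * d^2 / (18 * rho_w * nu)
d = 0.073 mm = 0.000073 m
rho_s - rho_w = 2662 - 1025 = 1637
Numerator = 1637 * 9.81 * (0.000073)^2 = 0.000085578251
Denominator = 18 * 1025 * 1e-6 = 0.018450
w = 0.004638 m/s

0.004638


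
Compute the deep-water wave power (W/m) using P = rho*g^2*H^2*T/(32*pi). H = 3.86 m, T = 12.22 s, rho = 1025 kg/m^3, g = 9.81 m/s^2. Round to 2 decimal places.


P = rho * g^2 * H^2 * T / (32 * pi)
P = 1025 * 9.81^2 * 3.86^2 * 12.22 / (32 * pi)
P = 1025 * 96.2361 * 14.8996 * 12.22 / 100.53096
P = 178651.98 W/m

178651.98


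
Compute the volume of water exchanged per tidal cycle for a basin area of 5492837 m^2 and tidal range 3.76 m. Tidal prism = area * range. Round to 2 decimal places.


Tidal prism = Area * Tidal range
P = 5492837 * 3.76
P = 20653067.12 m^3

20653067.12


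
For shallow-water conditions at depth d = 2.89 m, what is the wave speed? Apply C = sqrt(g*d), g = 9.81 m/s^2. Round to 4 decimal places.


Using the shallow-water approximation:
C = sqrt(g * d) = sqrt(9.81 * 2.89)
C = sqrt(28.3509)
C = 5.3246 m/s

5.3246


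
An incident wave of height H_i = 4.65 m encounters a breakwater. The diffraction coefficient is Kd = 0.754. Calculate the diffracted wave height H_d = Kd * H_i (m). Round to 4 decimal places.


H_d = Kd * H_i
H_d = 0.754 * 4.65
H_d = 3.5061 m

3.5061


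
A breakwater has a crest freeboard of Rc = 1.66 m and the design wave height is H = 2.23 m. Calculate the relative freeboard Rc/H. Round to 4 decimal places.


Relative freeboard = Rc / H
= 1.66 / 2.23
= 0.7444

0.7444


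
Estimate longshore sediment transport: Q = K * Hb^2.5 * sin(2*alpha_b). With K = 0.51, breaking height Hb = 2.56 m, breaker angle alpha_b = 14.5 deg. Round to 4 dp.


Q = K * Hb^2.5 * sin(2 * alpha_b)
Hb^2.5 = 2.56^2.5 = 10.485760
sin(2 * 14.5) = sin(29.0) = 0.484810
Q = 0.51 * 10.485760 * 0.484810
Q = 2.5926 m^3/s

2.5926


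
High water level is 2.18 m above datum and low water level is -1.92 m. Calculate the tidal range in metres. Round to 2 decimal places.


Tidal range = High water - Low water
Tidal range = 2.18 - (-1.92)
Tidal range = 4.10 m

4.10


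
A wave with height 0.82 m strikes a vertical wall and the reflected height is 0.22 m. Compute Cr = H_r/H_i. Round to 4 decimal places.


Cr = H_r / H_i
Cr = 0.22 / 0.82
Cr = 0.2683

0.2683


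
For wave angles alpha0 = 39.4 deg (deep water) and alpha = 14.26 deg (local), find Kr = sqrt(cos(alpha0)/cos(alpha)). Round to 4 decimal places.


Kr = sqrt(cos(alpha0) / cos(alpha))
cos(39.4) = 0.772734
cos(14.26) = 0.969188
Kr = sqrt(0.772734 / 0.969188)
Kr = sqrt(0.797300)
Kr = 0.8929

0.8929


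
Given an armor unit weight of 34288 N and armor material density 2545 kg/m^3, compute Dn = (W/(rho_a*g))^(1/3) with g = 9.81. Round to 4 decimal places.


V = W / (rho_a * g)
V = 34288 / (2545 * 9.81)
V = 34288 / 24966.45
V = 1.373363 m^3
Dn = V^(1/3) = 1.373363^(1/3)
Dn = 1.1115 m

1.1115


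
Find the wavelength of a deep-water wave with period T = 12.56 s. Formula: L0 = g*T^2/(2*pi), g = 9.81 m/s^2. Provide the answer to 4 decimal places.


L0 = g * T^2 / (2 * pi)
L0 = 9.81 * 12.56^2 / (2 * pi)
L0 = 9.81 * 157.7536 / 6.28319
L0 = 1547.5628 / 6.28319
L0 = 246.3023 m

246.3023


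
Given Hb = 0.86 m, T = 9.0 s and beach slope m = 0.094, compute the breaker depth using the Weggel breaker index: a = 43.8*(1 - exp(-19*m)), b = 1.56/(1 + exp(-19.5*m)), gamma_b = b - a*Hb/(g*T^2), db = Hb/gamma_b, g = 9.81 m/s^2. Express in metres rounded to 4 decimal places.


a = 43.8 * (1 - exp(-19 * m))
exp(-19 * 0.094) = exp(-1.7860) = 0.167629
a = 43.8 * (1 - 0.167629) = 36.457835
b = 1.56 / (1 + exp(-19.5 * m))
exp(-19.5 * 0.094) = exp(-1.8330) = 0.159933
b = 1.56 / (1 + 0.159933) = 1.344905
Hb / (g * T^2) = 0.86 / (9.81 * 9.0^2) = 0.86 / 794.6100 = 0.00108229
gamma_b = b - a * Hb/(g*T^2) = 1.344905 - 36.457835 * 0.00108229 = 1.305447
db = Hb / gamma_b = 0.86 / 1.305447
db = 0.6588 m

0.6588


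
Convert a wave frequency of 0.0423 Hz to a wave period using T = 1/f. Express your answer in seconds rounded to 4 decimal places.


T = 1 / f
T = 1 / 0.0423
T = 23.6407 s

23.6407


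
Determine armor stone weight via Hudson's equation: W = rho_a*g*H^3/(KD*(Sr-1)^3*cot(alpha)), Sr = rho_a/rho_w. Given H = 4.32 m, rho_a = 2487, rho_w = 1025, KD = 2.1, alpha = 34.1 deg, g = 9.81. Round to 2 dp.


Sr = rho_a / rho_w = 2487 / 1025 = 2.426341
(Sr - 1) = 1.426341
(Sr - 1)^3 = 2.901820
cot(34.1) = 1 / tan(34.1) = 1 / 0.677051 = 1.476994
Numerator = 2487 * 9.81 * 4.32^3 = 1966962.2866
Denominator = 2.1 * 2.901820 * 1.476994 = 9.000539
W = 1966962.2866 / 9.000539
W = 218538.29 N

218538.29


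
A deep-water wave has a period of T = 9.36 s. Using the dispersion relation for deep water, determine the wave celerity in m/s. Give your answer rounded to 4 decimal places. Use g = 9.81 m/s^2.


We use the deep-water celerity formula:
C = g * T / (2 * pi)
C = 9.81 * 9.36 / (2 * 3.14159...)
C = 91.821600 / 6.283185
C = 14.6139 m/s

14.6139


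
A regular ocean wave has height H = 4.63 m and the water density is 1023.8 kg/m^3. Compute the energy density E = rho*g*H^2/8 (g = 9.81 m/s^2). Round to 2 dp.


E = (1/8) * rho * g * H^2
E = (1/8) * 1023.8 * 9.81 * 4.63^2
E = 0.125 * 1023.8 * 9.81 * 21.4369
E = 26912.63 J/m^2

26912.63


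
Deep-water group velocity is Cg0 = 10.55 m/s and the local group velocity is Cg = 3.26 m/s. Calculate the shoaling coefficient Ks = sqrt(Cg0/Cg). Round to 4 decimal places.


Ks = sqrt(Cg0 / Cg)
Ks = sqrt(10.55 / 3.26)
Ks = sqrt(3.2362)
Ks = 1.7989

1.7989


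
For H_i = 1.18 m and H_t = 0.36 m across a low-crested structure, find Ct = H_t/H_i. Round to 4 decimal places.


Ct = H_t / H_i
Ct = 0.36 / 1.18
Ct = 0.3051

0.3051


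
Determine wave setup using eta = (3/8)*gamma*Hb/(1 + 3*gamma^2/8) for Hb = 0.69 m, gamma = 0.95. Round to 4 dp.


eta = (3/8) * gamma * Hb / (1 + 3*gamma^2/8)
Numerator = (3/8) * 0.95 * 0.69 = 0.245812
Denominator = 1 + 3*0.95^2/8 = 1 + 0.338438 = 1.338438
eta = 0.245812 / 1.338438
eta = 0.1837 m

0.1837


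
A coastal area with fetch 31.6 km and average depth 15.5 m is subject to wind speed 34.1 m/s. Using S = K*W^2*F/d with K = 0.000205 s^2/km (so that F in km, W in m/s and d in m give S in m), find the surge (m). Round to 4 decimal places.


S = K * W^2 * F / d
W^2 = 34.1^2 = 1162.81
S = 0.000205 * 1162.81 * 31.6 / 15.5
Numerator = 0.000205 * 1162.81 * 31.6 = 7.532683
S = 7.532683 / 15.5 = 0.4860 m

0.4860


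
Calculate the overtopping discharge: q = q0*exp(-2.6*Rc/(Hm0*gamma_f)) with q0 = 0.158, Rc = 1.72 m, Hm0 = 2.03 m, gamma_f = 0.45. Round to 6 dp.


q = q0 * exp(-2.6 * Rc / (Hm0 * gamma_f))
Exponent = -2.6 * 1.72 / (2.03 * 0.45)
= -2.6 * 1.72 / 0.9135
= -4.895457
exp(-4.895457) = 0.007480
q = 0.158 * 0.007480
q = 0.001182 m^3/s/m

0.001182


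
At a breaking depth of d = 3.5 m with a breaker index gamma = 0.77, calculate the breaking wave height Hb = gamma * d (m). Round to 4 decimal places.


Hb = gamma * d
Hb = 0.77 * 3.5
Hb = 2.6950 m

2.6950


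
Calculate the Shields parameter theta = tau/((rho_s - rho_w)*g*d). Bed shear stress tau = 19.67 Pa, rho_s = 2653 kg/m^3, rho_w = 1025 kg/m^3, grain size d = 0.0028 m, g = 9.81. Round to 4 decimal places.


theta = tau / ((rho_s - rho_w) * g * d)
rho_s - rho_w = 2653 - 1025 = 1628
Denominator = 1628 * 9.81 * 0.0028 = 44.717904
theta = 19.67 / 44.717904
theta = 0.4399

0.4399


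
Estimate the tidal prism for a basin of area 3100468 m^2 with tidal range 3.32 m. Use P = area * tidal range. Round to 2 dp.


Tidal prism = Area * Tidal range
P = 3100468 * 3.32
P = 10293553.76 m^3

10293553.76


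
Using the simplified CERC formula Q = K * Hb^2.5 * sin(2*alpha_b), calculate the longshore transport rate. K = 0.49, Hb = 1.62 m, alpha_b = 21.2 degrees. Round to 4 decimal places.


Q = K * Hb^2.5 * sin(2 * alpha_b)
Hb^2.5 = 1.62^2.5 = 3.340316
sin(2 * 21.2) = sin(42.4) = 0.674302
Q = 0.49 * 3.340316 * 0.674302
Q = 1.1037 m^3/s

1.1037


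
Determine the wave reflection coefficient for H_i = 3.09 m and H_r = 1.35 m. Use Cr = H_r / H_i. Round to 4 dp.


Cr = H_r / H_i
Cr = 1.35 / 3.09
Cr = 0.4369

0.4369


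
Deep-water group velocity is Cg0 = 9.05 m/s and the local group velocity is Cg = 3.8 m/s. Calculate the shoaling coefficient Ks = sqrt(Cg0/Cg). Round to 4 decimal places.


Ks = sqrt(Cg0 / Cg)
Ks = sqrt(9.05 / 3.8)
Ks = sqrt(2.3816)
Ks = 1.5432

1.5432


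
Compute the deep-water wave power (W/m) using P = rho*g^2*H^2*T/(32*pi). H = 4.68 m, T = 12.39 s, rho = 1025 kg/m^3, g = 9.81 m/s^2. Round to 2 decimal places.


P = rho * g^2 * H^2 * T / (32 * pi)
P = 1025 * 9.81^2 * 4.68^2 * 12.39 / (32 * pi)
P = 1025 * 96.2361 * 21.9024 * 12.39 / 100.53096
P = 266271.72 W/m

266271.72


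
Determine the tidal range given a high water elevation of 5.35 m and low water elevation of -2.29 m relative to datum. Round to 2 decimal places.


Tidal range = High water - Low water
Tidal range = 5.35 - (-2.29)
Tidal range = 7.64 m

7.64


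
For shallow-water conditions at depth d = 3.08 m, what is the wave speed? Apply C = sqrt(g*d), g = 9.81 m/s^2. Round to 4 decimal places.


Using the shallow-water approximation:
C = sqrt(g * d) = sqrt(9.81 * 3.08)
C = sqrt(30.2148)
C = 5.4968 m/s

5.4968


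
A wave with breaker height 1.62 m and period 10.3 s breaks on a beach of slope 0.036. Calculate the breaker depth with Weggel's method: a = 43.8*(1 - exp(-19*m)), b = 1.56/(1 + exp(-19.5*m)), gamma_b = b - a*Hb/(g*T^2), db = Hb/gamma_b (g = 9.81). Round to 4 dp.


a = 43.8 * (1 - exp(-19 * m))
exp(-19 * 0.036) = exp(-0.6840) = 0.504595
a = 43.8 * (1 - 0.504595) = 21.698758
b = 1.56 / (1 + exp(-19.5 * m))
exp(-19.5 * 0.036) = exp(-0.7020) = 0.495593
b = 1.56 / (1 + 0.495593) = 1.043064
Hb / (g * T^2) = 1.62 / (9.81 * 10.3^2) = 1.62 / 1040.7429 = 0.00155658
gamma_b = b - a * Hb/(g*T^2) = 1.043064 - 21.698758 * 0.00155658 = 1.009289
db = Hb / gamma_b = 1.62 / 1.009289
db = 1.6051 m

1.6051


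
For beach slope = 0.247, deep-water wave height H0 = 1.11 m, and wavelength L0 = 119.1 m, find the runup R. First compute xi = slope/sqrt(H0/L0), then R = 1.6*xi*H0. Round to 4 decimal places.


xi = slope / sqrt(H0/L0)
H0/L0 = 1.11/119.1 = 0.009320
sqrt(0.009320) = 0.096540
xi = 0.247 / 0.096540 = 2.558535
R = 1.6 * xi * H0 = 1.6 * 2.558535 * 1.11
R = 4.5440 m

4.5440


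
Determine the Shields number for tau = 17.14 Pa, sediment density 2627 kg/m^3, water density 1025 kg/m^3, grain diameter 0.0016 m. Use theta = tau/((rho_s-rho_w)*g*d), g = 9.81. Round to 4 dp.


theta = tau / ((rho_s - rho_w) * g * d)
rho_s - rho_w = 2627 - 1025 = 1602
Denominator = 1602 * 9.81 * 0.0016 = 25.144992
theta = 17.14 / 25.144992
theta = 0.6816

0.6816


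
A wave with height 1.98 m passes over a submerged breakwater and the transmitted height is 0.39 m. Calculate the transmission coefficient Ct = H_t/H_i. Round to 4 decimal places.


Ct = H_t / H_i
Ct = 0.39 / 1.98
Ct = 0.1970

0.1970


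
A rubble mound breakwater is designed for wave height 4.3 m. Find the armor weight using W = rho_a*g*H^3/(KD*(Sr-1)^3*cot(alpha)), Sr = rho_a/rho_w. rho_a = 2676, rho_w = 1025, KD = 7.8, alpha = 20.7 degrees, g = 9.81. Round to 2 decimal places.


Sr = rho_a / rho_w = 2676 / 1025 = 2.610732
(Sr - 1) = 1.610732
(Sr - 1)^3 = 4.178974
cot(20.7) = 1 / tan(20.7) = 1 / 0.377869 = 2.646423
Numerator = 2676 * 9.81 * 4.3^3 = 2087182.7809
Denominator = 7.8 * 4.178974 * 2.646423 = 86.262795
W = 2087182.7809 / 86.262795
W = 24195.63 N

24195.63


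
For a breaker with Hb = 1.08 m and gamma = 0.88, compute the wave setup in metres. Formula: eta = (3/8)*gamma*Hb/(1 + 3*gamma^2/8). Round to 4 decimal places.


eta = (3/8) * gamma * Hb / (1 + 3*gamma^2/8)
Numerator = (3/8) * 0.88 * 1.08 = 0.356400
Denominator = 1 + 3*0.88^2/8 = 1 + 0.290400 = 1.290400
eta = 0.356400 / 1.290400
eta = 0.2762 m

0.2762


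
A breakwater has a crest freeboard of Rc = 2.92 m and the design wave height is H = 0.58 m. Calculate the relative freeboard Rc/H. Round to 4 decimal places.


Relative freeboard = Rc / H
= 2.92 / 0.58
= 5.0345

5.0345


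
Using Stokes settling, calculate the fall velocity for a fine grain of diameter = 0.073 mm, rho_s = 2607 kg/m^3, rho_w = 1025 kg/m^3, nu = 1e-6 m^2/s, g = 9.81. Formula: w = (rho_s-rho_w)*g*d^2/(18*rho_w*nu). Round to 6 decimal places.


w = (rho_s - rho_w) * g * d^2 / (18 * rho_w * nu)
d = 0.073 mm = 0.000073 m
rho_s - rho_w = 2607 - 1025 = 1582
Numerator = 1582 * 9.81 * (0.000073)^2 = 0.000082702989
Denominator = 18 * 1025 * 1e-6 = 0.018450
w = 0.004483 m/s

0.004483


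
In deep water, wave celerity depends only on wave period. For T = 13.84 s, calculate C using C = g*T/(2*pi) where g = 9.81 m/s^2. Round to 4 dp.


We use the deep-water celerity formula:
C = g * T / (2 * pi)
C = 9.81 * 13.84 / (2 * 3.14159...)
C = 135.770400 / 6.283185
C = 21.6085 m/s

21.6085
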